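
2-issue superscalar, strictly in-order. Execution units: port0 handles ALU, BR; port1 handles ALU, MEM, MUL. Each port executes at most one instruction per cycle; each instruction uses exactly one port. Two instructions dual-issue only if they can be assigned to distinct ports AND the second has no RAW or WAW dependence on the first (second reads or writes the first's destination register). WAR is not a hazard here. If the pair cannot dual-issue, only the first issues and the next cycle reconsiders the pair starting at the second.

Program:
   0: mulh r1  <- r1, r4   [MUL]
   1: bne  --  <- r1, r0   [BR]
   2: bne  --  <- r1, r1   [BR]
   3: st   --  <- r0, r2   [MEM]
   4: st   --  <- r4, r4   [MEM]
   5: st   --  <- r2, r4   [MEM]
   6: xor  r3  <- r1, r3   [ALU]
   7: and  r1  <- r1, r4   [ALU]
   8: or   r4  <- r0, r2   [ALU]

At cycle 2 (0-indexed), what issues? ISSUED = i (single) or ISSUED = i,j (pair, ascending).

ISSUED = 2,3

  cy0 -> i0 (mulh) RAW r1
  cy1 -> i1 (bne) no-port BR/BR
  cy2 -> i2/i3 (bne/st) pair
  cy3 -> i4 (st) no-port MEM/MEM
  cy4 -> i5/i6 (st/xor) pair
  cy5 -> i7/i8 (and/or) pair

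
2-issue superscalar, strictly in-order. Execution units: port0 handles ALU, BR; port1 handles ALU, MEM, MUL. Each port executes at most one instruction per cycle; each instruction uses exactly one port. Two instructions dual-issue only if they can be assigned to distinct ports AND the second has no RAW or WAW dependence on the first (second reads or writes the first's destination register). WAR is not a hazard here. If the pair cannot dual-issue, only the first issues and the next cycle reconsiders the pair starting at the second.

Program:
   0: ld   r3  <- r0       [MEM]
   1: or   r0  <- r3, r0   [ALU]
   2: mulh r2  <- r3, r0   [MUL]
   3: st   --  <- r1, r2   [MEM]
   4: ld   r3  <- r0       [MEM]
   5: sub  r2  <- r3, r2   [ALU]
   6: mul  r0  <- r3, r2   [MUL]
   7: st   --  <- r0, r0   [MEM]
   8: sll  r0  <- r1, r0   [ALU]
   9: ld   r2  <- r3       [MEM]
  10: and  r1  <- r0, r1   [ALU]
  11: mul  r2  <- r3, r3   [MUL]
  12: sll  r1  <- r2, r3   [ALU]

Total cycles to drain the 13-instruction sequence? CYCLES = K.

t=0 i0:ld ; RAW r3
t=1 i1:or ; RAW r0
t=2 i2:mulh ; no-port MUL/MEM
t=3 i3:st ; no-port MEM/MEM
t=4 i4:ld ; RAW r3
t=5 i5:sub ; RAW r2
t=6 i6:mul ; no-port MUL/MEM
t=7 i7+i8:st/sll ; 2-wide
t=8 i9+i10:ld/and ; 2-wide
t=9 i11:mul ; RAW r2
t=10 i12:sll ; tail

CYCLES = 11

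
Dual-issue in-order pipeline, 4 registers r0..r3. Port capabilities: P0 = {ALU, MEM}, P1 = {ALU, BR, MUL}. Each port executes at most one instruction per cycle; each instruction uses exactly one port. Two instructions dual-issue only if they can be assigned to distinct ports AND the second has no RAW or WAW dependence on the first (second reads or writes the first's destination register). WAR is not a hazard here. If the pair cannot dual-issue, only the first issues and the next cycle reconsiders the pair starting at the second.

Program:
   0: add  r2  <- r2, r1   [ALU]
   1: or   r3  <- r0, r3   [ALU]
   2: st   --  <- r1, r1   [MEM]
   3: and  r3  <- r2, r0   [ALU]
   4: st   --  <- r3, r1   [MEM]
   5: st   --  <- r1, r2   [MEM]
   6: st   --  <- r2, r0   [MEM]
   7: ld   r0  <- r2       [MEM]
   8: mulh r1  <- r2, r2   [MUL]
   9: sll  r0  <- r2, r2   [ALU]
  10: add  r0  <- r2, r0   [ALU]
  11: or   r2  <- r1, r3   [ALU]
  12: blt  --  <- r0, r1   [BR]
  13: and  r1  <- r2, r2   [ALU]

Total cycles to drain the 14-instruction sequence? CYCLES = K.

CYCLES = 9

0. add.ALU+or.ALU @i0/i1  | pair
1. st.MEM+and.ALU @i2/i3  | pair
2. st.MEM @i4  | no-port MEM/MEM
3. st.MEM @i5  | no-port MEM/MEM
4. st.MEM @i6  | no-port MEM/MEM
5. ld.MEM+mulh.MUL @i7/i8  | pair
6. sll.ALU @i9  | RAW+WAW r0
7. add.ALU+or.ALU @i10/i11  | pair
8. blt.BR+and.ALU @i12/i13  | pair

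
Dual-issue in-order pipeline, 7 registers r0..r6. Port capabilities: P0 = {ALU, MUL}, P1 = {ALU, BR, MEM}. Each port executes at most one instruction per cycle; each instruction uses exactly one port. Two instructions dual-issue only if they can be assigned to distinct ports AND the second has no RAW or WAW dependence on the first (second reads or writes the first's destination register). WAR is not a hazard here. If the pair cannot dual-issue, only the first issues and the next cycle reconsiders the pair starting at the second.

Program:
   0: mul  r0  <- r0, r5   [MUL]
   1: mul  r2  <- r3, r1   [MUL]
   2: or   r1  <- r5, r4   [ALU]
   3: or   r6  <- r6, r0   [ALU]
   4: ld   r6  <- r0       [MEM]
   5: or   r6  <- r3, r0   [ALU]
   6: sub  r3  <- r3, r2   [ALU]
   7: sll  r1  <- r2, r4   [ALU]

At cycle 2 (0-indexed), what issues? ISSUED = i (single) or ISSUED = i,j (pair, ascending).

ISSUED = 3

t=0 i0:mul.MUL ; no-port MUL/MUL
t=1 i1+i2:mul.MUL+or.ALU ; pair
t=2 i3:or.ALU ; WAW r6
t=3 i4:ld.MEM ; WAW r6
t=4 i5+i6:or.ALU+sub.ALU ; pair
t=5 i7:sll.ALU ; tail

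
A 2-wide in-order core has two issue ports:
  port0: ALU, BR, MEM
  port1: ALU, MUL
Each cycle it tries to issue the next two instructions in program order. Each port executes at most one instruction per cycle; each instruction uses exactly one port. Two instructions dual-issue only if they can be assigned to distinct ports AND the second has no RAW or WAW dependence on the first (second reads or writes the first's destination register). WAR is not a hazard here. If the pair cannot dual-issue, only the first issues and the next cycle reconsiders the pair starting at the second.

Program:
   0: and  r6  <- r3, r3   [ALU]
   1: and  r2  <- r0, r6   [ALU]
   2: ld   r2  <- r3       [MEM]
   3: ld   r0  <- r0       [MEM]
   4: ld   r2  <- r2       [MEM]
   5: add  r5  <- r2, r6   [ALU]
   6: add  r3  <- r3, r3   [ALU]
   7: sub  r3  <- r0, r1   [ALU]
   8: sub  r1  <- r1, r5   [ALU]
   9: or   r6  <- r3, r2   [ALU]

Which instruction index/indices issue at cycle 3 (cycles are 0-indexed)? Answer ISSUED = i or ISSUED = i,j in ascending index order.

ISSUED = 3

0. and.ALU @i0  | RAW r6
1. and.ALU @i1  | WAW r2
2. ld.MEM @i2  | no-port MEM/MEM
3. ld.MEM @i3  | no-port MEM/MEM
4. ld.MEM @i4  | RAW r2
5. add.ALU/add.ALU @i5/i6  | dual
6. sub.ALU/sub.ALU @i7/i8  | dual
7. or.ALU @i9  | tail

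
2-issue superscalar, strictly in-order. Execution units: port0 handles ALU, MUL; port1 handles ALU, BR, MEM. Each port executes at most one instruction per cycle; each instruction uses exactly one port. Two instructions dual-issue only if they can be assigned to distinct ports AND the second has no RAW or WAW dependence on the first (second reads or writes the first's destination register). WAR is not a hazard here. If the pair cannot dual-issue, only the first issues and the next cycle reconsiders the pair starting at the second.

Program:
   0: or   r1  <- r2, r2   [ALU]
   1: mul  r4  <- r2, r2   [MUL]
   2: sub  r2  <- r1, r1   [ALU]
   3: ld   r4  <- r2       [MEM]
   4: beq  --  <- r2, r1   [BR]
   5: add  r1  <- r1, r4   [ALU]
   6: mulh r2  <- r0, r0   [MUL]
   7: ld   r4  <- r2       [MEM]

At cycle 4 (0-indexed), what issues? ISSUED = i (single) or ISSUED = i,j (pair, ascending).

[0] i0,i1  or.ALU mul.MUL  -- 2-wide
[1] i2  sub.ALU  -- RAW r2
[2] i3  ld.MEM  -- no-port MEM/BR
[3] i4,i5  beq.BR add.ALU  -- 2-wide
[4] i6  mulh.MUL  -- RAW r2
[5] i7  ld.MEM  -- tail

ISSUED = 6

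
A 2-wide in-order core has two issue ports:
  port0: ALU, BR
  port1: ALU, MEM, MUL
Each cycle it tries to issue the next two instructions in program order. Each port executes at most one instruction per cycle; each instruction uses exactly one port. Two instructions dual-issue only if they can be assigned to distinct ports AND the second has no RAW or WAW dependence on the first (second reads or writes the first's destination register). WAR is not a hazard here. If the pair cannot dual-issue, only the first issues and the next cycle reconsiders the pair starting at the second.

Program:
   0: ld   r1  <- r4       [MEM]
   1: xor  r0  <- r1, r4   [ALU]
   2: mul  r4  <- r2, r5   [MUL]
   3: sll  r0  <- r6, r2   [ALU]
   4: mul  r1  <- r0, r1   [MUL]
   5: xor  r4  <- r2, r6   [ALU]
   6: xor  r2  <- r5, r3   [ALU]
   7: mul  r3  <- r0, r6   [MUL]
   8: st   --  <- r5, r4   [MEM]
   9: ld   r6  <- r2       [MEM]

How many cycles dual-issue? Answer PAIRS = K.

[0] i0  ld.MEM  -- RAW r1
[1] i1,i2  xor.ALU/mul.MUL  -- 2-wide
[2] i3  sll.ALU  -- RAW r0
[3] i4,i5  mul.MUL/xor.ALU  -- 2-wide
[4] i6,i7  xor.ALU/mul.MUL  -- 2-wide
[5] i8  st.MEM  -- no-port MEM/MEM
[6] i9  ld.MEM  -- tail

PAIRS = 3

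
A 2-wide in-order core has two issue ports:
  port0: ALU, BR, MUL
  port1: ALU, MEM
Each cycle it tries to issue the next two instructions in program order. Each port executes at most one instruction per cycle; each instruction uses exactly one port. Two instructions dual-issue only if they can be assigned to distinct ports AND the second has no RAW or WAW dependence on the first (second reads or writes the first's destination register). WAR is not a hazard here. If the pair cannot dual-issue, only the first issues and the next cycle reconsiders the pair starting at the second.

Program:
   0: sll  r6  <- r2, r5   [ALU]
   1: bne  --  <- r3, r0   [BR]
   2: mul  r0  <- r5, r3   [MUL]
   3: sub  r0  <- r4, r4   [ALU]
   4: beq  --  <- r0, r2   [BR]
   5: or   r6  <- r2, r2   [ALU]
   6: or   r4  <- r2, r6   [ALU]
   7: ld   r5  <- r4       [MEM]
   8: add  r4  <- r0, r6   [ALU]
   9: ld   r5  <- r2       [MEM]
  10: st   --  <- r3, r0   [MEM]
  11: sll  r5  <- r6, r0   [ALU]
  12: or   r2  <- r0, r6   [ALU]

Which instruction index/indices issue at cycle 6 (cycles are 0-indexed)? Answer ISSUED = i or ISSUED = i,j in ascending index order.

c0: i0,i1 sll.ALU+bne.BR  2-wide
c1: i2 mul.MUL  WAW r0
c2: i3 sub.ALU  RAW r0
c3: i4,i5 beq.BR+or.ALU  2-wide
c4: i6 or.ALU  RAW r4
c5: i7,i8 ld.MEM+add.ALU  2-wide
c6: i9 ld.MEM  no-port MEM/MEM
c7: i10,i11 st.MEM+sll.ALU  2-wide
c8: i12 or.ALU  tail

ISSUED = 9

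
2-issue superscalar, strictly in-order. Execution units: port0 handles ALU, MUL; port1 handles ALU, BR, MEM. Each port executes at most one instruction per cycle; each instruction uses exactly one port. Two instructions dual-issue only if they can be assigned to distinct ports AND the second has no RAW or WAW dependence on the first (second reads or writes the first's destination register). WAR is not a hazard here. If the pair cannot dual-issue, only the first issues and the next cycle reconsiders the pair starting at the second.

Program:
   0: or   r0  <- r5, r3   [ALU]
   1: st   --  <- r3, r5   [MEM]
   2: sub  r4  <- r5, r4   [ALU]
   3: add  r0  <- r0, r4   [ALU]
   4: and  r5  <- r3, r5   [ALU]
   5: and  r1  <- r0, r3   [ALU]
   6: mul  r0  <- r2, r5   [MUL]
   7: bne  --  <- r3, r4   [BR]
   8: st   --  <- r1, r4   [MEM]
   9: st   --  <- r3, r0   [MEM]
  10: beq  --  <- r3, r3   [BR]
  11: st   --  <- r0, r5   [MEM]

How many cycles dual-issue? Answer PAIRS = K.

PAIRS = 3

t=0 i0/i1:or.ALU;st.MEM ; dual
t=1 i2:sub.ALU ; RAW r4
t=2 i3/i4:add.ALU;and.ALU ; dual
t=3 i5/i6:and.ALU;mul.MUL ; dual
t=4 i7:bne.BR ; no-port BR/MEM
t=5 i8:st.MEM ; no-port MEM/MEM
t=6 i9:st.MEM ; no-port MEM/BR
t=7 i10:beq.BR ; no-port BR/MEM
t=8 i11:st.MEM ; tail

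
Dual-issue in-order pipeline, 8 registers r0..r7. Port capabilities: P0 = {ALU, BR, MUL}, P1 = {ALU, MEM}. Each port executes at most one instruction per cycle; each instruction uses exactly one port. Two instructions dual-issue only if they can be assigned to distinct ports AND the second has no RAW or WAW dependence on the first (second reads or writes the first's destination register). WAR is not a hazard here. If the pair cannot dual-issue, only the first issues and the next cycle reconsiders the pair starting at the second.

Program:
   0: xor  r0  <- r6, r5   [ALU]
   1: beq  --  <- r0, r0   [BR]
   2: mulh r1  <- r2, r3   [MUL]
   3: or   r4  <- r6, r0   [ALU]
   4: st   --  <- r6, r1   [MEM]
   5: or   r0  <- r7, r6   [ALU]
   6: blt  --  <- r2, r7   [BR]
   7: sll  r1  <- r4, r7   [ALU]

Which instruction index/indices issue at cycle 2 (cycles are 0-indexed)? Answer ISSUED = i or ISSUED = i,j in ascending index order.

ISSUED = 2,3

0. xor.ALU @i0  | RAW r0
1. beq.BR @i1  | no-port BR/MUL
2. mulh.MUL/or.ALU @i2+i3  | dual
3. st.MEM/or.ALU @i4+i5  | dual
4. blt.BR/sll.ALU @i6+i7  | dual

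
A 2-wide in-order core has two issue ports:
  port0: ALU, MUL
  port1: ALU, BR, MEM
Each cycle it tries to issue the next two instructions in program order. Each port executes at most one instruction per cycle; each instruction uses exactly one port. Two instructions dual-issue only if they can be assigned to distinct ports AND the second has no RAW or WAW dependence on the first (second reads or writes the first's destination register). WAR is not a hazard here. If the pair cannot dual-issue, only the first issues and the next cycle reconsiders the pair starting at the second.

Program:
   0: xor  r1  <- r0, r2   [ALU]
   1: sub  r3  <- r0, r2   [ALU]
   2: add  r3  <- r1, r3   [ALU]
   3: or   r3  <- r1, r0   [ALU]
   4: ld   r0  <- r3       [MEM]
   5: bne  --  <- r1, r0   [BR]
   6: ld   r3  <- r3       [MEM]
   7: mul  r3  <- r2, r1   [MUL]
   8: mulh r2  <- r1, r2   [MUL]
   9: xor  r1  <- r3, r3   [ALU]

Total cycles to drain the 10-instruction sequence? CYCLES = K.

t=0 i0/i1:xor/sub ; dual
t=1 i2:add ; WAW r3
t=2 i3:or ; RAW r3
t=3 i4:ld ; no-port MEM/BR
t=4 i5:bne ; no-port BR/MEM
t=5 i6:ld ; WAW r3
t=6 i7:mul ; no-port MUL/MUL
t=7 i8/i9:mulh/xor ; dual

CYCLES = 8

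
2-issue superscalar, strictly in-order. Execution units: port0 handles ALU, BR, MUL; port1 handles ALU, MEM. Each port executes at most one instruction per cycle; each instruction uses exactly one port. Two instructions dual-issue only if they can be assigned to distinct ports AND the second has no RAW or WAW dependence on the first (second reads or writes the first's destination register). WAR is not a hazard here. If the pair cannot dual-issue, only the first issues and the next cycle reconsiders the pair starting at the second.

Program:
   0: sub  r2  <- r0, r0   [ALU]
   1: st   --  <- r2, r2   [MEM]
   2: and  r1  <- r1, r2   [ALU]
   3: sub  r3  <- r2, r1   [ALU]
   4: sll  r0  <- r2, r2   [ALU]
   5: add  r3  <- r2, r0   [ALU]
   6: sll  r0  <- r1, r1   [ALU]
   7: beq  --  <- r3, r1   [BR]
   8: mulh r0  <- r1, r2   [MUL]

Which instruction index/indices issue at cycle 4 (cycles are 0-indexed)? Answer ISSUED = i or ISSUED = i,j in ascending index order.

ISSUED = 7

t=0 i0:sub ; RAW r2
t=1 i1,i2:st and ; dual
t=2 i3,i4:sub sll ; dual
t=3 i5,i6:add sll ; dual
t=4 i7:beq ; no-port BR/MUL
t=5 i8:mulh ; tail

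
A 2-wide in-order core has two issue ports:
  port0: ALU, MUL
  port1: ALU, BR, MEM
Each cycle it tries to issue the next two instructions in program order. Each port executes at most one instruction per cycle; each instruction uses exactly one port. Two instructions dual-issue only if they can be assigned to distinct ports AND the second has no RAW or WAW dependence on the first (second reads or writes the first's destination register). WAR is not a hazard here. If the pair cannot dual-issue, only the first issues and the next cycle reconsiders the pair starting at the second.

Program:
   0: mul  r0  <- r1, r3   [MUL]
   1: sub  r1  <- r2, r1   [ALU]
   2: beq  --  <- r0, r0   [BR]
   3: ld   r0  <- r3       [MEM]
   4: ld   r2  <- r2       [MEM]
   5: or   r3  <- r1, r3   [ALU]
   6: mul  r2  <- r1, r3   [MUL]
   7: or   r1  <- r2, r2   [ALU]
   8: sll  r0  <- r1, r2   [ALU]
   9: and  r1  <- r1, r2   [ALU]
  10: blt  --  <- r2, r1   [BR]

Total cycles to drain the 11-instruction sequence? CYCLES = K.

CYCLES = 8

t=0 i0,i1:mul/sub ; dual
t=1 i2:beq ; no-port BR/MEM
t=2 i3:ld ; no-port MEM/MEM
t=3 i4,i5:ld/or ; dual
t=4 i6:mul ; RAW r2
t=5 i7:or ; RAW r1
t=6 i8,i9:sll/and ; dual
t=7 i10:blt ; tail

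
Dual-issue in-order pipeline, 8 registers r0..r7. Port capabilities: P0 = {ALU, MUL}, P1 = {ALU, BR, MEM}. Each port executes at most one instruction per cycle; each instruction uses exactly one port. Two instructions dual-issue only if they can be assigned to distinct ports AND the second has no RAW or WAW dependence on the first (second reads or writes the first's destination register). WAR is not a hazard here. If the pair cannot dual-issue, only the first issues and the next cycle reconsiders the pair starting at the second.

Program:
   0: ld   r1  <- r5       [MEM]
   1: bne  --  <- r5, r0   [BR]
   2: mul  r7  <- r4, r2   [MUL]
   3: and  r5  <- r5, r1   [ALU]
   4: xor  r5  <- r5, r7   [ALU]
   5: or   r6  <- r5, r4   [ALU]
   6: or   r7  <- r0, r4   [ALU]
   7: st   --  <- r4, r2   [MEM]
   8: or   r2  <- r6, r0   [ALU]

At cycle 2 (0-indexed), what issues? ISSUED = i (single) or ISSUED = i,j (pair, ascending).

ISSUED = 3

t=0 i0:ld.MEM ; no-port MEM/BR
t=1 i1,i2:bne.BR mul.MUL ; 2-wide
t=2 i3:and.ALU ; RAW+WAW r5
t=3 i4:xor.ALU ; RAW r5
t=4 i5,i6:or.ALU or.ALU ; 2-wide
t=5 i7,i8:st.MEM or.ALU ; 2-wide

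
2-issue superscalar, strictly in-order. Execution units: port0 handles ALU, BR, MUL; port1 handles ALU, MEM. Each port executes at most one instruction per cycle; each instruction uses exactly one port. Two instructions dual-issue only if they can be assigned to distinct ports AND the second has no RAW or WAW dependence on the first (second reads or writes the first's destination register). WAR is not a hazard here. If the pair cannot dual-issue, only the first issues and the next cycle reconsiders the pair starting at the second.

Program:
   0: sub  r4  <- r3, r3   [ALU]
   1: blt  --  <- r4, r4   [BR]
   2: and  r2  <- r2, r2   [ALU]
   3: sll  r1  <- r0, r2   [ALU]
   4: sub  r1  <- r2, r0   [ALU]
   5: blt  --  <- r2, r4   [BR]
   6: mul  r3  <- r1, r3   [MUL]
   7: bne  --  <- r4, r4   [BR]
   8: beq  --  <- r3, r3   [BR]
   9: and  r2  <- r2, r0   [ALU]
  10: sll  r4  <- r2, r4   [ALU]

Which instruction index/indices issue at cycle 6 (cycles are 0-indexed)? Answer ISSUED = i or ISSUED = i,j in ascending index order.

ISSUED = 8,9

t=0 i0:sub ; RAW r4
t=1 i1+i2:blt;and ; pair
t=2 i3:sll ; WAW r1
t=3 i4+i5:sub;blt ; pair
t=4 i6:mul ; no-port MUL/BR
t=5 i7:bne ; no-port BR/BR
t=6 i8+i9:beq;and ; pair
t=7 i10:sll ; tail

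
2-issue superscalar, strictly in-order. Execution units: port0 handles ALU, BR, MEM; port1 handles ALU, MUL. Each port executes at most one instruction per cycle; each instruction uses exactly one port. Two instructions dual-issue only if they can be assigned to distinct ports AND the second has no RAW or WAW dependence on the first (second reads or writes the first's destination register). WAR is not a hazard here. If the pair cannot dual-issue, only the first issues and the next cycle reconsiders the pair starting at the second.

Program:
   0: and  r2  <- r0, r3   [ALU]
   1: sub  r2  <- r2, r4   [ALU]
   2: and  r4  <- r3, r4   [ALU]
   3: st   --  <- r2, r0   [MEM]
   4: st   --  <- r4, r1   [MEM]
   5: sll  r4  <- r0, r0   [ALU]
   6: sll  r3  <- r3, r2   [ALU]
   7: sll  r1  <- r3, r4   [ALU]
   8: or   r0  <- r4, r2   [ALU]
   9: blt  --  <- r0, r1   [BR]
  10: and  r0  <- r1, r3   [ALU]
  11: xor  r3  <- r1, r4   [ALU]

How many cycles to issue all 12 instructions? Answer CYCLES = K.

CYCLES = 8

t=0 i0:and.ALU ; RAW+WAW r2
t=1 i1/i2:sub.ALU;and.ALU ; 2-wide
t=2 i3:st.MEM ; no-port MEM/MEM
t=3 i4/i5:st.MEM;sll.ALU ; 2-wide
t=4 i6:sll.ALU ; RAW r3
t=5 i7/i8:sll.ALU;or.ALU ; 2-wide
t=6 i9/i10:blt.BR;and.ALU ; 2-wide
t=7 i11:xor.ALU ; tail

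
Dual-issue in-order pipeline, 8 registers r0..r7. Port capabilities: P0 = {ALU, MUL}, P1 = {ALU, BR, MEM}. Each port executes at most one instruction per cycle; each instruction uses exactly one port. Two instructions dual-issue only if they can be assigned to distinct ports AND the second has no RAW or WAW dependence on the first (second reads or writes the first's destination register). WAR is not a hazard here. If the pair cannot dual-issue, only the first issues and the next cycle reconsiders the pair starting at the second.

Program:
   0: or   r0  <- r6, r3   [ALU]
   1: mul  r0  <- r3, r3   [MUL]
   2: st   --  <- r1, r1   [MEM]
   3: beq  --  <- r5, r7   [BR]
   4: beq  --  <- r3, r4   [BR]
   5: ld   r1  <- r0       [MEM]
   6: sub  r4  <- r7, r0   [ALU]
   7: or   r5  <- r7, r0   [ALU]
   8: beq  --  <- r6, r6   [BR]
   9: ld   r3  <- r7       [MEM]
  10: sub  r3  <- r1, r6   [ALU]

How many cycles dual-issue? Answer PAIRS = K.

t=0 i0:or ; WAW r0
t=1 i1&i2:mul+st ; pair
t=2 i3:beq ; no-port BR/BR
t=3 i4:beq ; no-port BR/MEM
t=4 i5&i6:ld+sub ; pair
t=5 i7&i8:or+beq ; pair
t=6 i9:ld ; WAW r3
t=7 i10:sub ; tail

PAIRS = 3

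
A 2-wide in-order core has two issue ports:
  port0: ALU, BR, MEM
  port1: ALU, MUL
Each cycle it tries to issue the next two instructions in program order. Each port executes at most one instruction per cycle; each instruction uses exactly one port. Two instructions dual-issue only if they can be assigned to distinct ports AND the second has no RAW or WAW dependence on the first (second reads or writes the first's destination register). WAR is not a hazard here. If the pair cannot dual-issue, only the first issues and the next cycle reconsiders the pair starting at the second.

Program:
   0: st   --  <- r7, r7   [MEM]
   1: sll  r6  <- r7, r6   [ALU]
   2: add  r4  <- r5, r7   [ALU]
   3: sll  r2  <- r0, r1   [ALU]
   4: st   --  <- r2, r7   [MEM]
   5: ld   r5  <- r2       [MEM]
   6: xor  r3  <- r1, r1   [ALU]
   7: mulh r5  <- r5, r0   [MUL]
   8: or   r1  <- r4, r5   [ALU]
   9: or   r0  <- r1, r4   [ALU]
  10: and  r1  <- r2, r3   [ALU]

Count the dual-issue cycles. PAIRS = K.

#0 head=0: st/sll i0+i1 2-wide
#1 head=2: add/sll i2+i3 2-wide
#2 head=4: st i4 no-port MEM/MEM
#3 head=5: ld/xor i5+i6 2-wide
#4 head=7: mulh i7 RAW r5
#5 head=8: or i8 RAW r1
#6 head=9: or/and i9+i10 2-wide

PAIRS = 4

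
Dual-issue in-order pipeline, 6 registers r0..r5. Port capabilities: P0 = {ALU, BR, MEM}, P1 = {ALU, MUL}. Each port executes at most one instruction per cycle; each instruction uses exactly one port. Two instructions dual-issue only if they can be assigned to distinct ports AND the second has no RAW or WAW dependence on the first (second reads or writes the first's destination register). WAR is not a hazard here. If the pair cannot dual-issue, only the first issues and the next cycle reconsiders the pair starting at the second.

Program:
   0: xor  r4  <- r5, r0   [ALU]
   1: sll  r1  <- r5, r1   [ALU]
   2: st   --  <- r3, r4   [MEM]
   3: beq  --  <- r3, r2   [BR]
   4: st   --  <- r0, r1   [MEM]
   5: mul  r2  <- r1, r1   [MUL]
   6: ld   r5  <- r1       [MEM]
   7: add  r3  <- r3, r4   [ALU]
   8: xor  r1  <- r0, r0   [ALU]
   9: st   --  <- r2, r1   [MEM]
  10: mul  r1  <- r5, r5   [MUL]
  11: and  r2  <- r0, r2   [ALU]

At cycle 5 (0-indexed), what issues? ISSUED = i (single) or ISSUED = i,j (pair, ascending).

ISSUED = 8

  cy0 -> i0&i1 (xor.ALU+sll.ALU) 2-wide
  cy1 -> i2 (st.MEM) no-port MEM/BR
  cy2 -> i3 (beq.BR) no-port BR/MEM
  cy3 -> i4&i5 (st.MEM+mul.MUL) 2-wide
  cy4 -> i6&i7 (ld.MEM+add.ALU) 2-wide
  cy5 -> i8 (xor.ALU) RAW r1
  cy6 -> i9&i10 (st.MEM+mul.MUL) 2-wide
  cy7 -> i11 (and.ALU) tail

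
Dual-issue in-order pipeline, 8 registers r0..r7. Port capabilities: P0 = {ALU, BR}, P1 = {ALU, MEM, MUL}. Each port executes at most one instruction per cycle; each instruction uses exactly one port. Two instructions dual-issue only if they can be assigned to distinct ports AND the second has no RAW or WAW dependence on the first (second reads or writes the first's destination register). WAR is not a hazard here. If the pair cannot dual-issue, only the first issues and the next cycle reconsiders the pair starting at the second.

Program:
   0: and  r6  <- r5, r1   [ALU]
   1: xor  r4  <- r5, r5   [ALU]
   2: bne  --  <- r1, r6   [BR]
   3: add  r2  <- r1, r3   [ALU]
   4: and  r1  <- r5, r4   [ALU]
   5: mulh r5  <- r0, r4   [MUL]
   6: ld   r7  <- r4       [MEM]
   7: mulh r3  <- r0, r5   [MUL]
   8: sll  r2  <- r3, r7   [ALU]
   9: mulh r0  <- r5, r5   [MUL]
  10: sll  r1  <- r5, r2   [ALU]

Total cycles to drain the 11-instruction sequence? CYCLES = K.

CYCLES = 7

c0: i0+i1 and.ALU/xor.ALU  pair
c1: i2+i3 bne.BR/add.ALU  pair
c2: i4+i5 and.ALU/mulh.MUL  pair
c3: i6 ld.MEM  no-port MEM/MUL
c4: i7 mulh.MUL  RAW r3
c5: i8+i9 sll.ALU/mulh.MUL  pair
c6: i10 sll.ALU  tail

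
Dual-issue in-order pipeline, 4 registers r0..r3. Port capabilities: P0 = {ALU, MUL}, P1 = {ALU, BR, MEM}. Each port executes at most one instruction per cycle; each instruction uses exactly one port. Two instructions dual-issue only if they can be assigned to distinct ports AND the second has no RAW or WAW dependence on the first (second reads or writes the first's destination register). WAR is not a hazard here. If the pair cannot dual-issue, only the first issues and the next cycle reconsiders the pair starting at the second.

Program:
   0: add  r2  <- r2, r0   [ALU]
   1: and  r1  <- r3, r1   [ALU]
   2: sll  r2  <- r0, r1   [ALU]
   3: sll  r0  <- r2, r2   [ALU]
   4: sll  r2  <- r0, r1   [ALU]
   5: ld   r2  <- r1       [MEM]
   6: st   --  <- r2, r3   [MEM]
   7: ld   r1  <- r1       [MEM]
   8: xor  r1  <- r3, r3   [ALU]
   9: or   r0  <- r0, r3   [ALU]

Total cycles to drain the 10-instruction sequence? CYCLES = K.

CYCLES = 8

  cy0 -> i0+i1 (add and) 2-wide
  cy1 -> i2 (sll) RAW r2
  cy2 -> i3 (sll) RAW r0
  cy3 -> i4 (sll) WAW r2
  cy4 -> i5 (ld) no-port MEM/MEM
  cy5 -> i6 (st) no-port MEM/MEM
  cy6 -> i7 (ld) WAW r1
  cy7 -> i8+i9 (xor or) 2-wide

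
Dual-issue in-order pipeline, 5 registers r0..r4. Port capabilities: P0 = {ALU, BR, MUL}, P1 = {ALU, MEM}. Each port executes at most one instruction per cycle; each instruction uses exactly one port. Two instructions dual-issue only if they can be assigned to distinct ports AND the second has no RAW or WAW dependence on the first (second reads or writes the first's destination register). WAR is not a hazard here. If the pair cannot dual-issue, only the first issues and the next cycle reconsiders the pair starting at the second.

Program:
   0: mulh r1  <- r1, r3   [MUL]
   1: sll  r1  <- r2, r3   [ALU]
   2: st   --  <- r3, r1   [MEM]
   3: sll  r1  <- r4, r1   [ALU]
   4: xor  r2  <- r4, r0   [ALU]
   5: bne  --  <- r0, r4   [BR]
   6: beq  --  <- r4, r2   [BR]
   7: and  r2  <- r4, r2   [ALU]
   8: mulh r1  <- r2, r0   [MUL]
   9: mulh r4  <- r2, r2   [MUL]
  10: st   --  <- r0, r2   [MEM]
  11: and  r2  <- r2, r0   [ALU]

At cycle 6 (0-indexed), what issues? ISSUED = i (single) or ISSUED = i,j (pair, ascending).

ISSUED = 9,10

0. mulh @i0  | WAW r1
1. sll @i1  | RAW r1
2. st sll @i2&i3  | dual
3. xor bne @i4&i5  | dual
4. beq and @i6&i7  | dual
5. mulh @i8  | no-port MUL/MUL
6. mulh st @i9&i10  | dual
7. and @i11  | tail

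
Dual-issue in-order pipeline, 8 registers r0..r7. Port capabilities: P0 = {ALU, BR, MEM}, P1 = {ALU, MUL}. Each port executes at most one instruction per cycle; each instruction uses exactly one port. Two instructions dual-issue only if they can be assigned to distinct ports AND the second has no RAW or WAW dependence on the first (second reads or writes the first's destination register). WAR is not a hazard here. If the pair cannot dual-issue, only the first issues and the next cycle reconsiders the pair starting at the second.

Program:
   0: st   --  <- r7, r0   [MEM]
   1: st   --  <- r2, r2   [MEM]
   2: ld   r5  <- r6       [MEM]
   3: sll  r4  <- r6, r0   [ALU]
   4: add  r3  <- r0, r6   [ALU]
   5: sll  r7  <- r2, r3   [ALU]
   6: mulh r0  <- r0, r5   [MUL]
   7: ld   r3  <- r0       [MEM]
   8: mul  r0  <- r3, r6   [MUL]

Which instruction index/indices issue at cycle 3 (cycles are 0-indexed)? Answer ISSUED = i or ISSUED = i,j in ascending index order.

ISSUED = 4

#0 head=0: st.MEM i0 no-port MEM/MEM
#1 head=1: st.MEM i1 no-port MEM/MEM
#2 head=2: ld.MEM;sll.ALU i2&i3 pair
#3 head=4: add.ALU i4 RAW r3
#4 head=5: sll.ALU;mulh.MUL i5&i6 pair
#5 head=7: ld.MEM i7 RAW r3
#6 head=8: mul.MUL i8 tail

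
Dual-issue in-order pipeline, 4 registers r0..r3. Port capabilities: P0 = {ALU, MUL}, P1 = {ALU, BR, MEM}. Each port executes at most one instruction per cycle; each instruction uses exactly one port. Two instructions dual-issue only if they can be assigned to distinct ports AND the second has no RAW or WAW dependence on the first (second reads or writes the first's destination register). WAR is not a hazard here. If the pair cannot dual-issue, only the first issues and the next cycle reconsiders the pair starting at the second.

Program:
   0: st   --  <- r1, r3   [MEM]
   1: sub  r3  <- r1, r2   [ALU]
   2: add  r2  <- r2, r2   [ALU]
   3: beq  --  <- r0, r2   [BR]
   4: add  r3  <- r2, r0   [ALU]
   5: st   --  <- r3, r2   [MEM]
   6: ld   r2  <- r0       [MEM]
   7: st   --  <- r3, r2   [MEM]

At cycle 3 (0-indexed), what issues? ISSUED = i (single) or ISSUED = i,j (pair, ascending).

0. st.MEM;sub.ALU @i0+i1  | 2-wide
1. add.ALU @i2  | RAW r2
2. beq.BR;add.ALU @i3+i4  | 2-wide
3. st.MEM @i5  | no-port MEM/MEM
4. ld.MEM @i6  | no-port MEM/MEM
5. st.MEM @i7  | tail

ISSUED = 5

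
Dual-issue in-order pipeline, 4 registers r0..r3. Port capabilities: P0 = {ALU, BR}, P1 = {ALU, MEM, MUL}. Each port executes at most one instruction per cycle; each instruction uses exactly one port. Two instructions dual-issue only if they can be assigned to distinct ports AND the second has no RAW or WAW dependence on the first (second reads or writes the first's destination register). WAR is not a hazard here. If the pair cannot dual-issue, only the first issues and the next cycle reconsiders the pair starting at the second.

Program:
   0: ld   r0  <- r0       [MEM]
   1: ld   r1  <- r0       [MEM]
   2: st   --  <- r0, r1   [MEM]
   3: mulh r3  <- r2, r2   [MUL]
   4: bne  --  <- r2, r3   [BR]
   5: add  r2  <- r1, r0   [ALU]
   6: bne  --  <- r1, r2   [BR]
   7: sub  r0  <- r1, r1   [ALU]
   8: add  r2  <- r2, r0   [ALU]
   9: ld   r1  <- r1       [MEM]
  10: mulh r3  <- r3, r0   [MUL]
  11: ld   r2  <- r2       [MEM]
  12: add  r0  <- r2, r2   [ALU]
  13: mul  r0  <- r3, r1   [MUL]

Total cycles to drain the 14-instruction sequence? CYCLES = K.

c0: i0 ld.MEM  no-port MEM/MEM
c1: i1 ld.MEM  no-port MEM/MEM
c2: i2 st.MEM  no-port MEM/MUL
c3: i3 mulh.MUL  RAW r3
c4: i4&i5 bne.BR add.ALU  2-wide
c5: i6&i7 bne.BR sub.ALU  2-wide
c6: i8&i9 add.ALU ld.MEM  2-wide
c7: i10 mulh.MUL  no-port MUL/MEM
c8: i11 ld.MEM  RAW r2
c9: i12 add.ALU  WAW r0
c10: i13 mul.MUL  tail

CYCLES = 11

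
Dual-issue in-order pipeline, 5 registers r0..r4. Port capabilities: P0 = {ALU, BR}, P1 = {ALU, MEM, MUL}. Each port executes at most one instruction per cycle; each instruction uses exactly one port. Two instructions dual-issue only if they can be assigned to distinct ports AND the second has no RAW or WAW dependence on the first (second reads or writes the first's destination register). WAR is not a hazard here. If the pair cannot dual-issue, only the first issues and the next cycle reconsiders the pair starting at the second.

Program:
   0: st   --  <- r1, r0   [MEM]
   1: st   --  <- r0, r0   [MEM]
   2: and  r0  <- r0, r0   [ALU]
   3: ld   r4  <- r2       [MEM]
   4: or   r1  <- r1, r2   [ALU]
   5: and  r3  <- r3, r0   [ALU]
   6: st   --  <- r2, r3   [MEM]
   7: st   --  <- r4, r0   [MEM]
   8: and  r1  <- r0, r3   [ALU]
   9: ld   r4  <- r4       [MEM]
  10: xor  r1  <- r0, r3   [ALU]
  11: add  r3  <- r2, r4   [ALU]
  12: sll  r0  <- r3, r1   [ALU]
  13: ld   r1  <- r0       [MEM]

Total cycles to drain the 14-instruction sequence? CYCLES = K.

[0] i0  st  -- no-port MEM/MEM
[1] i1+i2  st+and  -- pair
[2] i3+i4  ld+or  -- pair
[3] i5  and  -- RAW r3
[4] i6  st  -- no-port MEM/MEM
[5] i7+i8  st+and  -- pair
[6] i9+i10  ld+xor  -- pair
[7] i11  add  -- RAW r3
[8] i12  sll  -- RAW r0
[9] i13  ld  -- tail

CYCLES = 10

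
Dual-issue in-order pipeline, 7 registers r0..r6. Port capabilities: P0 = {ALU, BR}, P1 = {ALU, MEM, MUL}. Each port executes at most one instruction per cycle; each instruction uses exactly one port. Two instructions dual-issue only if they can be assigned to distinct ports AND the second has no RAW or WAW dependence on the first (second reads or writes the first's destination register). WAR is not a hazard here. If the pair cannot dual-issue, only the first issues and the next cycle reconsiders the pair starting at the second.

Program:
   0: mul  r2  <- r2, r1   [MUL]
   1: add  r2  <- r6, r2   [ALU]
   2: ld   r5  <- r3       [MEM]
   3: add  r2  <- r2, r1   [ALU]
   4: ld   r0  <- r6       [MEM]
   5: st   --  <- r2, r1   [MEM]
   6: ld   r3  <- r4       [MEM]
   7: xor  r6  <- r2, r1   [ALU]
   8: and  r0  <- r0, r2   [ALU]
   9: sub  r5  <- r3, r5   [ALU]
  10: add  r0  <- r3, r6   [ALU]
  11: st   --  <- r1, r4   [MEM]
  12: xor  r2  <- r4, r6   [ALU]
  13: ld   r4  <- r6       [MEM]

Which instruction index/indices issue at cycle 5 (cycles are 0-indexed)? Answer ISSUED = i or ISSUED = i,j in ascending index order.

0. mul.MUL @i0  | RAW+WAW r2
1. add.ALU/ld.MEM @i1&i2  | 2-wide
2. add.ALU/ld.MEM @i3&i4  | 2-wide
3. st.MEM @i5  | no-port MEM/MEM
4. ld.MEM/xor.ALU @i6&i7  | 2-wide
5. and.ALU/sub.ALU @i8&i9  | 2-wide
6. add.ALU/st.MEM @i10&i11  | 2-wide
7. xor.ALU/ld.MEM @i12&i13  | 2-wide

ISSUED = 8,9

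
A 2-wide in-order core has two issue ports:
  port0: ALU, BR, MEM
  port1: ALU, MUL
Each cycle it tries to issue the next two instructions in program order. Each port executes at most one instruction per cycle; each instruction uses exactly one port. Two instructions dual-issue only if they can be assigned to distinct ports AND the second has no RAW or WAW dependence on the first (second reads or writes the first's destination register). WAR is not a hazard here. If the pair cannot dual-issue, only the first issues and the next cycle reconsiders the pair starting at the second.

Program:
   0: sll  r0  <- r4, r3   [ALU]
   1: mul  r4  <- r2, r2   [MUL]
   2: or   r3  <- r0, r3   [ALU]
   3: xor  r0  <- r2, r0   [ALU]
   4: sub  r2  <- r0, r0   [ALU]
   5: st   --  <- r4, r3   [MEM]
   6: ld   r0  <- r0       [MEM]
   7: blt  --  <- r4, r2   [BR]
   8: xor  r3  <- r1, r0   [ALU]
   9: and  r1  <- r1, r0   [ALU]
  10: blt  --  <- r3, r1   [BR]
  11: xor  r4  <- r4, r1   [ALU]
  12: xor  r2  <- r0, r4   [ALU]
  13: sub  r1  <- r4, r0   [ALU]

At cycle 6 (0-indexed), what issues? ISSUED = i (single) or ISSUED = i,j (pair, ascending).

t=0 i0&i1:sll.ALU;mul.MUL ; 2-wide
t=1 i2&i3:or.ALU;xor.ALU ; 2-wide
t=2 i4&i5:sub.ALU;st.MEM ; 2-wide
t=3 i6:ld.MEM ; no-port MEM/BR
t=4 i7&i8:blt.BR;xor.ALU ; 2-wide
t=5 i9:and.ALU ; RAW r1
t=6 i10&i11:blt.BR;xor.ALU ; 2-wide
t=7 i12&i13:xor.ALU;sub.ALU ; 2-wide

ISSUED = 10,11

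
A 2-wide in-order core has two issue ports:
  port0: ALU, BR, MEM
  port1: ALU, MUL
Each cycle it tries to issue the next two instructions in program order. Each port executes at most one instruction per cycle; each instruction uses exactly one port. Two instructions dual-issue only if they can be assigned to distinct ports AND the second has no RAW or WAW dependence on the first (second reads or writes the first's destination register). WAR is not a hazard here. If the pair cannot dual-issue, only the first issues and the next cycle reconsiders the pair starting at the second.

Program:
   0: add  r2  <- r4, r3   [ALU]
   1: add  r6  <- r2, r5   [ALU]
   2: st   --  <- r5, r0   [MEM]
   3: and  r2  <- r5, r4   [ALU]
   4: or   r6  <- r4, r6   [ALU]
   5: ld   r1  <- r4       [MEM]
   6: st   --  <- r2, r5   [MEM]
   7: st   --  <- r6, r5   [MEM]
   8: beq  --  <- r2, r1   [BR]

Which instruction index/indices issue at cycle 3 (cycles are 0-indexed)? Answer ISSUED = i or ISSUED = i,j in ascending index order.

ISSUED = 5

[0] i0  add  -- RAW r2
[1] i1&i2  add/st  -- dual
[2] i3&i4  and/or  -- dual
[3] i5  ld  -- no-port MEM/MEM
[4] i6  st  -- no-port MEM/MEM
[5] i7  st  -- no-port MEM/BR
[6] i8  beq  -- tail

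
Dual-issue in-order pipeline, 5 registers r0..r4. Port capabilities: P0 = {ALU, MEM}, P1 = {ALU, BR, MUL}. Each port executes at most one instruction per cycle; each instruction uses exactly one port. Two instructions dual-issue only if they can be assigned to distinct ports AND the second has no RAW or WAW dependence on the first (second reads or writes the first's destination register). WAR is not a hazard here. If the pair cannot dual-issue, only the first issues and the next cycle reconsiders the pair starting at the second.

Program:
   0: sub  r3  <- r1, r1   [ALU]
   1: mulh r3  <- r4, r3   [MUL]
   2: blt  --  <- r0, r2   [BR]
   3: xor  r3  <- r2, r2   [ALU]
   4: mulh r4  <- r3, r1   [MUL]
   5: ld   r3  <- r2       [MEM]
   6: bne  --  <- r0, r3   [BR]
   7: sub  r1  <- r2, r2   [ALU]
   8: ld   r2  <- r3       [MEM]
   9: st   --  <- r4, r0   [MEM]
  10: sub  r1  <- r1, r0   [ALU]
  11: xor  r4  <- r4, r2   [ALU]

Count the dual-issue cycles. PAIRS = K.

c0: i0 sub  RAW+WAW r3
c1: i1 mulh  no-port MUL/BR
c2: i2,i3 blt;xor  2-wide
c3: i4,i5 mulh;ld  2-wide
c4: i6,i7 bne;sub  2-wide
c5: i8 ld  no-port MEM/MEM
c6: i9,i10 st;sub  2-wide
c7: i11 xor  tail

PAIRS = 4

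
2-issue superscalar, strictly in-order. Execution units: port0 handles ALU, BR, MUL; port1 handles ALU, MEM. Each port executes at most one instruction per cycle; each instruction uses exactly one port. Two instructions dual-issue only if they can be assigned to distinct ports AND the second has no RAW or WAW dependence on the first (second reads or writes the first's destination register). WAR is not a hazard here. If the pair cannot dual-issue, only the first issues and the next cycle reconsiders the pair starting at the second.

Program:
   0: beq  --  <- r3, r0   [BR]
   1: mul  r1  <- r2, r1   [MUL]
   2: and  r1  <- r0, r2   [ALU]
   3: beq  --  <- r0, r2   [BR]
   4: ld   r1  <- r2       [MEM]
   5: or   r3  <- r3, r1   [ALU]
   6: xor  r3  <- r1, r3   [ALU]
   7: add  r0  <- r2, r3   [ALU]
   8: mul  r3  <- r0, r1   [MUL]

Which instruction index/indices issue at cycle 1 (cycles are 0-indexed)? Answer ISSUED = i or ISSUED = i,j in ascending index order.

c0: i0 beq.BR  no-port BR/MUL
c1: i1 mul.MUL  WAW r1
c2: i2,i3 and.ALU/beq.BR  2-wide
c3: i4 ld.MEM  RAW r1
c4: i5 or.ALU  RAW+WAW r3
c5: i6 xor.ALU  RAW r3
c6: i7 add.ALU  RAW r0
c7: i8 mul.MUL  tail

ISSUED = 1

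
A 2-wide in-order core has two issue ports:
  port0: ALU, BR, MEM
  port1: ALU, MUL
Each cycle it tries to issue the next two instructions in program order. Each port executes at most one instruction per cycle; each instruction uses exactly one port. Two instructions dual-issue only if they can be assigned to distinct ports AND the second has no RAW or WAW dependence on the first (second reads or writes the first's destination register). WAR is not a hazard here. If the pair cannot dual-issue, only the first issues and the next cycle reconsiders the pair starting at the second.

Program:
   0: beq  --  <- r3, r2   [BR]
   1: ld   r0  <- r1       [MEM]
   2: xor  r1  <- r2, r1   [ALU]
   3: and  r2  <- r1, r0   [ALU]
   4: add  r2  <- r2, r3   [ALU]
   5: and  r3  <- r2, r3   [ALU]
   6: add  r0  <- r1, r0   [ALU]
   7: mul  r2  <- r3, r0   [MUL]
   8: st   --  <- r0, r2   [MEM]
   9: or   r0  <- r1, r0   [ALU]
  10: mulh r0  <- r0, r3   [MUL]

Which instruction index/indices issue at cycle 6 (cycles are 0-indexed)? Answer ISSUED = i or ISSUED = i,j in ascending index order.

ISSUED = 8,9

  cy0 -> i0 (beq) no-port BR/MEM
  cy1 -> i1/i2 (ld xor) 2-wide
  cy2 -> i3 (and) RAW+WAW r2
  cy3 -> i4 (add) RAW r2
  cy4 -> i5/i6 (and add) 2-wide
  cy5 -> i7 (mul) RAW r2
  cy6 -> i8/i9 (st or) 2-wide
  cy7 -> i10 (mulh) tail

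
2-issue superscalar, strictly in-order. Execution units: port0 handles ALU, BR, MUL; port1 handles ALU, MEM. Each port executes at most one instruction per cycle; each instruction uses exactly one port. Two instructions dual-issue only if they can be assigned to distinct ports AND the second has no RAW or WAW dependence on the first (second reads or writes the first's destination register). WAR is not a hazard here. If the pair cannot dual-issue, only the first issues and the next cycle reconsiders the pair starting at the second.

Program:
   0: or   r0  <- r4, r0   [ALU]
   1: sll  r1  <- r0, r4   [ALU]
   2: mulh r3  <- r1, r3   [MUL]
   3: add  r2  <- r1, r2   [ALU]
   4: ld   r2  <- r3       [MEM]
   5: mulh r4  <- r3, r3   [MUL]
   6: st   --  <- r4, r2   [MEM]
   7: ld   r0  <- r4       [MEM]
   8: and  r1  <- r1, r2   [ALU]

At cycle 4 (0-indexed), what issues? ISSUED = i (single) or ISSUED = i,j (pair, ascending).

0. or.ALU @i0  | RAW r0
1. sll.ALU @i1  | RAW r1
2. mulh.MUL add.ALU @i2,i3  | 2-wide
3. ld.MEM mulh.MUL @i4,i5  | 2-wide
4. st.MEM @i6  | no-port MEM/MEM
5. ld.MEM and.ALU @i7,i8  | 2-wide

ISSUED = 6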